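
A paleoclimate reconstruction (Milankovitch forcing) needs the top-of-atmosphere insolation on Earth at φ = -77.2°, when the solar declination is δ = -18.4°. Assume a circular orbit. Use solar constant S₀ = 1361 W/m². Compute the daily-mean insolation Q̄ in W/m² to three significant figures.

Q̄ ≈ 419 W/m²

cos H₀ = −tan(-77.2°) tan(-18.400°) = -1.4642 ≤ −1 ⇒ polar day, H₀ = π.
Bracket: H₀ sin φ sin δ + cos φ cos δ sin H₀ = 3.1416×-0.97515×-0.31565 + 0.22155×0.94888×0.00000 = 0.967004 + 0.000000 = 0.967004.
Q̄ = (S₀/π) × [bracket] = (1361/π) × 0.967004 = 418.9 W/m².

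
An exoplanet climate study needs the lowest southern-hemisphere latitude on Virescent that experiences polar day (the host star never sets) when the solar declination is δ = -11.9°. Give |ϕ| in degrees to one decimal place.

Polar day requires cos h₀ = −tan ϕ tan δ ≤ −1, i.e. tan ϕ tan δ ≥ 1.
The boundary is |tan ϕ| · |tan δ| = 1, so |ϕ| = 90° − |δ| = 90° − 11.9° = 78.1° in the southern hemisphere.

|ϕ| = 78.1°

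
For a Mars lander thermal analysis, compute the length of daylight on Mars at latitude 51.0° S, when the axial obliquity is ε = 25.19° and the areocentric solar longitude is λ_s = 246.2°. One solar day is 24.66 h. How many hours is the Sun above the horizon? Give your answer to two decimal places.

16.64 h

sin δ = sin 25.19° × sin 246.2° = -0.38943, so δ = -22.919°.
cos H₀ = −tan φ · tan δ = −tan(-51.0°) × tan(-22.919°) = -0.5221, so H₀ = 2.1201 rad = 121.47°.
Daylight = 2H₀/(2π) × 24.66 h = (2.1201/π) × 24.66 = 16.64 h.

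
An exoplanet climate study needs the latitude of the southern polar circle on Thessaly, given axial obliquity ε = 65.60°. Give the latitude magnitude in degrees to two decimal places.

The polar circle is the lowest latitude that experiences at least one full rotation of continuous darkness at the northern-summer solstice; it lies at |φ| = 90° − ε = 90° − 65.60° = 24.40°.

24.40°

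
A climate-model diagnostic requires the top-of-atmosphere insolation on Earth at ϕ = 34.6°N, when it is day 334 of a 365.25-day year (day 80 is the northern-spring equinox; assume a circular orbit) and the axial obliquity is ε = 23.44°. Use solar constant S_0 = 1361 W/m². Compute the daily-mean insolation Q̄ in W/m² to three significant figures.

Q̄ ≈ 199 W/m²

Solar longitude: L_s = 360° × (334 − 80)/365.25 = 250.349°.
sin δ = sin 23.44° × sin 250.349° = -0.37462, so δ = -22.001°.
cos h₀ = −tan(+34.6°) tan(-22.001°) = 0.2787, h₀ = 1.2883 rad.
Bracket: h₀ sin ϕ sin δ + cos ϕ cos δ sin h₀ = 1.2883×0.56784×-0.37462 + 0.82314×0.92718×0.96037 = -0.274053 + 0.732953 = 0.458900.
Q̄ = (S_0/π) × [bracket] = (1361/π) × 0.458900 = 198.8 W/m².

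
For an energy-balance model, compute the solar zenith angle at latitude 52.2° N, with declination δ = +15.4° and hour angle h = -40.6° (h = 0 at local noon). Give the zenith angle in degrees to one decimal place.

cos θ_z = sin φ sin δ + cos φ cos δ cos h = 0.209830 + 0.448654 = 0.658484.
θ_z = arccos(0.658484) = 48.8°.

θ_z = 48.8°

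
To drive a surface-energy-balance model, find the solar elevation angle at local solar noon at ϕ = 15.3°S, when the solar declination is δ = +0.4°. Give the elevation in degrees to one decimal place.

74.3°

At local noon the hour angle is zero, so the zenith angle equals |ϕ − δ| = |-15.3° − (+0.400°)| = 15.700°.
Elevation = 90° − 15.700° = 74.3°.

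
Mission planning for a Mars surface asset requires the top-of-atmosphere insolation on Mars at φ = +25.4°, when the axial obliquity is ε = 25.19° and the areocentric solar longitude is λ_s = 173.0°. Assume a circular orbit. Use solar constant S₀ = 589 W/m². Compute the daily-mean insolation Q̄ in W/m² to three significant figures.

Q̄ ≈ 176 W/m²

sin δ = sin 25.19° × sin 173.0° = 0.05187, so δ = +2.973°.
cos H₀ = −tan(+25.4°) tan(+2.973°) = -0.0247, H₀ = 1.5955 rad.
Bracket: H₀ sin φ sin δ + cos φ cos δ sin H₀ = 1.5955×0.42894×0.05187 + 0.90334×0.99865×0.99970 = 0.035498 + 0.901850 = 0.937348.
Q̄ = (S₀/π) × [bracket] = (589/π) × 0.937348 = 175.7 W/m².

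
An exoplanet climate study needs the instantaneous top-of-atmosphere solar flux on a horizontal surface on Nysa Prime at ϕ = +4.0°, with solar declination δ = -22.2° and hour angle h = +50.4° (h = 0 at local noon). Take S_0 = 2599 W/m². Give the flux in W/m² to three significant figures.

cos θ_z = sin ϕ sin δ + cos ϕ cos δ cos h = -0.026357 + 0.588734 = 0.562377.
Flux = S_0 · cos θ_z = 2599 × 0.562377 = 1462 W/m².

1.46e+03 W/m²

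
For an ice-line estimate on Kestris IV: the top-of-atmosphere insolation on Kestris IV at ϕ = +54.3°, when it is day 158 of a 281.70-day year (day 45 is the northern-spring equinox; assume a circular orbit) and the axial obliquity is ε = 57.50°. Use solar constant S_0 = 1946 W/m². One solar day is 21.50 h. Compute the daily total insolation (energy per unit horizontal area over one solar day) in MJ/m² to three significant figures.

62.4 MJ/m²

Solar longitude: L_s = 360° × (158 − 45)/281.70 = 144.409°.
sin δ = sin 57.50° × sin 144.409° = 0.49085, so δ = +29.396°.
cos h₀ = −tan(+54.3°) tan(+29.396°) = -0.7840, h₀ = 2.4719 rad.
Bracket: h₀ sin ϕ sin δ + cos ϕ cos δ sin h₀ = 2.4719×0.81208×0.49085 + 0.58354×0.87124×0.62071 = 0.985323 + 0.315571 = 1.300894.
Q̄ = (S_0/π) × [bracket] = (1946/π) × 1.300894 = 805.81 W/m².
Daily total = Q̄ × 21.50 h × 3600 s/h = 805.81 × 21.50 × 3600 / 10⁶ = 62.37 MJ/m².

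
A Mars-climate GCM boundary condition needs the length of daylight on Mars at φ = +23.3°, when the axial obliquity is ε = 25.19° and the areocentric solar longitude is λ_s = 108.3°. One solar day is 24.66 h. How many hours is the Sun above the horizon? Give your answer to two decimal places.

13.83 h

sin δ = sin 25.19° × sin 108.3° = 0.40410, so δ = +23.834°.
cos H₀ = −tan φ · tan δ = −tan(+23.3°) × tan(+23.834°) = -0.1903, so H₀ = 1.7622 rad = 100.97°.
Daylight = 2H₀/(2π) × 24.66 h = (1.7622/π) × 24.66 = 13.83 h.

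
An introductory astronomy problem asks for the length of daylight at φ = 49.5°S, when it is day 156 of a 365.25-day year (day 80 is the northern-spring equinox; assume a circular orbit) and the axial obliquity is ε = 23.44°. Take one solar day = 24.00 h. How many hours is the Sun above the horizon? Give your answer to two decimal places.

8.11 h

Solar longitude: λ_s = 360° × (156 − 80)/365.25 = 74.908°.
sin δ = sin 23.44° × sin 74.908° = 0.38407, so δ = +22.586°.
cos H₀ = −tan φ · tan δ = −tan(-49.5°) × tan(+22.586°) = 0.4870, so H₀ = 1.0621 rad = 60.85°.
Daylight = 2H₀/(2π) × 24.00 h = (1.0621/π) × 24.00 = 8.11 h.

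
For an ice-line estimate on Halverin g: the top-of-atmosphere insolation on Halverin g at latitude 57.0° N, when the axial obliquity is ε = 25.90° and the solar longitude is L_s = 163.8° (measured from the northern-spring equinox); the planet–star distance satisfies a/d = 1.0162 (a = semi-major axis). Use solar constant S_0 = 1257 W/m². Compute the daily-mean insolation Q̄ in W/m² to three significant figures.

Q̄ ≈ 294 W/m²

Solar declination: sin δ = sin ε · sin L_s = sin 25.90° × sin 163.8° = 0.12186, so δ = +7.000°.
cos h₀ = −tan(+57.0°) tan(+7.000°) = -0.1891, h₀ = 1.7610 rad.
Bracket: h₀ sin ϕ sin δ + cos ϕ cos δ sin h₀ = 1.7610×0.83867×0.12186 + 0.54464×0.99255×0.98196 = 0.179975 + 0.530830 = 0.710805.
Inverse-square distance factor (a/d)² = 1.0162² = 1.032662.
Q̄ = (S_0/π) × 1.032662 × [bracket] = (1257/π) × 1.032662 × 0.710805 = 293.7 W/m².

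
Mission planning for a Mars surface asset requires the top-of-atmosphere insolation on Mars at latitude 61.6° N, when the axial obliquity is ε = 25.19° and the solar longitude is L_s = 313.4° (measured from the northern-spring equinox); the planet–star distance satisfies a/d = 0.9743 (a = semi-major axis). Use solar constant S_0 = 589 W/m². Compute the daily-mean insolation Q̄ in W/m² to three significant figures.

Q̄ ≈ 19.5 W/m²

Solar declination: sin δ = sin ε · sin L_s = sin 25.19° × sin 313.4° = -0.30925, so δ = -18.014°.
cos h₀ = −tan(+61.6°) tan(-18.014°) = 0.6014, h₀ = 0.9255 rad.
Bracket: h₀ sin ϕ sin δ + cos ϕ cos δ sin h₀ = 0.9255×0.87965×-0.30925 + 0.47562×0.95098×0.79893 = -0.251765 + 0.361360 = 0.109595.
Inverse-square distance factor (a/d)² = 0.9743² = 0.949260.
Q̄ = (S_0/π) × 0.949260 × [bracket] = (589/π) × 0.949260 × 0.109595 = 19.50 W/m².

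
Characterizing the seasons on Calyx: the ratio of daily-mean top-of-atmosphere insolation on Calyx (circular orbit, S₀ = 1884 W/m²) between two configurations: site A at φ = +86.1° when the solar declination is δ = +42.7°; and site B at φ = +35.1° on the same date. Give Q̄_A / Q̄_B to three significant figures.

— Configuration A (φ=+86.1°):
cos H₀ = −tan(+86.1°) tan(+42.700°) = -13.5357 ≤ −1 ⇒ polar day, H₀ = π.
Bracket: H₀ sin φ sin δ + cos φ cos δ sin H₀ = 3.1416×0.99768×0.67816 + 0.06802×0.73491×0.00000 = 2.125565 + 0.000000 = 2.125565.
Q̄ = (S₀/π) × [bracket] = (1884/π) × 2.125565 = 1274.7 W/m².
— Configuration B (φ=+35.1°):
cos H₀ = −tan(+35.1°) tan(+42.700°) = -0.6485, H₀ = 2.2765 rad.
Bracket: H₀ sin φ sin δ + cos φ cos δ sin H₀ = 2.2765×0.57501×0.67816 + 0.81815×0.73491×0.76118 = 0.887718 + 0.457672 = 1.345390.
Q̄ = (S₀/π) × [bracket] = (1884/π) × 1.345390 = 806.82 W/m².
Ratio Q̄_A / Q̄_B = 1274.7 / 806.82 = 1.580.

Q̄_A / Q̄_B ≈ 1.58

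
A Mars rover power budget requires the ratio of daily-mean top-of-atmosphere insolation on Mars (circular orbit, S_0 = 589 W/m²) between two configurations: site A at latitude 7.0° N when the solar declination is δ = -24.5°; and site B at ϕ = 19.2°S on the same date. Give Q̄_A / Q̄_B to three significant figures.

Q̄_A / Q̄_B ≈ 0.761

— Configuration A (ϕ=+7.0°):
cos h₀ = −tan(+7.0°) tan(-24.500°) = 0.0560, h₀ = 1.5148 rad.
Bracket: h₀ sin ϕ sin δ + cos ϕ cos δ sin h₀ = 1.5148×0.12187×-0.41469 + 0.99255×0.90996×0.99843 = -0.076555 + 0.901763 = 0.825208.
Q̄ = (S_0/π) × [bracket] = (589/π) × 0.825208 = 154.71 W/m².
— Configuration B (ϕ=-19.2°):
cos h₀ = −tan(-19.2°) tan(-24.500°) = -0.1587, h₀ = 1.7302 rad.
Bracket: h₀ sin ϕ sin δ + cos ϕ cos δ sin h₀ = 1.7302×-0.32887×-0.41469 + 0.94438×0.90996×0.98733 = 0.235963 + 0.848460 = 1.084423.
Q̄ = (S_0/π) × [bracket] = (589/π) × 1.084423 = 203.31 W/m².
Ratio Q̄_A / Q̄_B = 154.71 / 203.31 = 0.7610.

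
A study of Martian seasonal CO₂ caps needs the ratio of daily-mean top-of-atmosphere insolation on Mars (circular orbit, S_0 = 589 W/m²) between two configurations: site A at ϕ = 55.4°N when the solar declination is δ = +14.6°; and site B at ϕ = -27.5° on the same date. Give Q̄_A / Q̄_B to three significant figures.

Q̄_A / Q̄_B ≈ 1.34

— Configuration A (ϕ=+55.4°):
cos h₀ = −tan(+55.4°) tan(+14.600°) = -0.3776, h₀ = 1.9580 rad.
Bracket: h₀ sin ϕ sin δ + cos ϕ cos δ sin h₀ = 1.9580×0.82314×0.25207 + 0.56784×0.96771×0.92597 = 0.406263 + 0.508825 = 0.915088.
Q̄ = (S_0/π) × [bracket] = (589/π) × 0.915088 = 171.56 W/m².
— Configuration B (ϕ=-27.5°):
cos h₀ = −tan(-27.5°) tan(+14.600°) = 0.1356, h₀ = 1.4348 rad.
Bracket: h₀ sin ϕ sin δ + cos ϕ cos δ sin h₀ = 1.4348×-0.46175×0.25207 + 0.88701×0.96771×0.99076 = -0.167001 + 0.850437 = 0.683436.
Q̄ = (S_0/π) × [bracket] = (589/π) × 0.683436 = 128.13 W/m².
Ratio Q̄_A / Q̄_B = 171.56 / 128.13 = 1.339.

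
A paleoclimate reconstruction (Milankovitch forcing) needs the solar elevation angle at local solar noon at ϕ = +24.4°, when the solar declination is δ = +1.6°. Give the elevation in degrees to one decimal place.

At local noon the hour angle is zero, so the zenith angle equals |ϕ − δ| = |+24.4° − (+1.600°)| = 22.800°.
Elevation = 90° − 22.800° = 67.2°.

67.2°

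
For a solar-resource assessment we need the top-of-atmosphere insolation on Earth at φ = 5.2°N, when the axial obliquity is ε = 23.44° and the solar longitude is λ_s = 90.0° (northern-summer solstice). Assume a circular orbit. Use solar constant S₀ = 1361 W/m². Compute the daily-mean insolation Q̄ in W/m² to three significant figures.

Solar declination: sin δ = sin ε · sin λ_s = sin 23.44° × sin 90.0° = 0.39779, so δ = +23.440°.
cos H₀ = −tan(+5.2°) tan(+23.440°) = -0.0395, H₀ = 1.6103 rad.
Bracket: H₀ sin φ sin δ + cos φ cos δ sin H₀ = 1.6103×0.09063×0.39779 + 0.99588×0.91748×0.99922 = 0.058054 + 0.912987 = 0.971041.
Q̄ = (S₀/π) × [bracket] = (1361/π) × 0.971041 = 420.7 W/m².

Q̄ ≈ 421 W/m²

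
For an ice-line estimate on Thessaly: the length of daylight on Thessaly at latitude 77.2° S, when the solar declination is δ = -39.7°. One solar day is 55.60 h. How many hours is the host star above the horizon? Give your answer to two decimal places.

55.60 h

Sunrise equation: cos H₀ = −tan φ · tan δ = -3.6542 ≤ −1, so the host star never sets (polar day) and H₀ = π.
Daylight = 2H₀/(2π) × 55.60 h = (3.1416/π) × 55.60 = 55.60 h.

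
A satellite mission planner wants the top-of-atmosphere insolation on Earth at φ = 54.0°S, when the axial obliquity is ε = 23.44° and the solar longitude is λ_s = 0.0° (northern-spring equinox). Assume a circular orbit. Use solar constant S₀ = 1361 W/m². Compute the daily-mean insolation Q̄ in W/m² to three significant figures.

Solar declination: sin δ = sin ε · sin λ_s = sin 23.44° × sin 0.0° = 0.00000, so δ = +0.000°.
cos H₀ = −tan(-54.0°) tan(+0.000°) = 0.0000, H₀ = 1.5708 rad.
Bracket: H₀ sin φ sin δ + cos φ cos δ sin H₀ = 1.5708×-0.80902×0.00000 + 0.58779×1.00000×1.00000 = -0.000000 + 0.587790 = 0.587790.
Q̄ = (S₀/π) × [bracket] = (1361/π) × 0.587790 = 254.6 W/m².

Q̄ ≈ 255 W/m²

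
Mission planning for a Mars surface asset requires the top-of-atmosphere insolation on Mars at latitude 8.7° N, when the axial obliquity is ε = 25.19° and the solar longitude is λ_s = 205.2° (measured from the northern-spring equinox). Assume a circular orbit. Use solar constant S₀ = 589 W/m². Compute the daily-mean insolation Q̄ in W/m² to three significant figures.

Solar declination: sin δ = sin ε · sin λ_s = sin 25.19° × sin 205.2° = -0.18122, so δ = -10.441°.
cos H₀ = −tan(+8.7°) tan(-10.441°) = 0.0282, H₀ = 1.5426 rad.
Bracket: H₀ sin φ sin δ + cos φ cos δ sin H₀ = 1.5426×0.15126×-0.18122 + 0.98849×0.98344×0.99960 = -0.042285 + 0.971732 = 0.929447.
Q̄ = (S₀/π) × [bracket] = (589/π) × 0.929447 = 174.3 W/m².

Q̄ ≈ 174 W/m²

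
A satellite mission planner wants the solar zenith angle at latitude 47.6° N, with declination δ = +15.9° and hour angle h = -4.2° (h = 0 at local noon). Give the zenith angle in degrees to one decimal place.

cos θ_z = sin φ sin δ + cos φ cos δ cos h = 0.202307 + 0.646763 = 0.849070.
θ_z = arccos(0.849070) = 31.9°.

θ_z = 31.9°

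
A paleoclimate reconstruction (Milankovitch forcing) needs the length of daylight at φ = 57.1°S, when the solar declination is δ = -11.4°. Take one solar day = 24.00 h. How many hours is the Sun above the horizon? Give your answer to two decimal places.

14.42 h

cos H₀ = −tan φ · tan δ = −tan(-57.1°) × tan(-11.400°) = -0.3117, so H₀ = 1.8878 rad = 108.16°.
Daylight = 2H₀/(2π) × 24.00 h = (1.8878/π) × 24.00 = 14.42 h.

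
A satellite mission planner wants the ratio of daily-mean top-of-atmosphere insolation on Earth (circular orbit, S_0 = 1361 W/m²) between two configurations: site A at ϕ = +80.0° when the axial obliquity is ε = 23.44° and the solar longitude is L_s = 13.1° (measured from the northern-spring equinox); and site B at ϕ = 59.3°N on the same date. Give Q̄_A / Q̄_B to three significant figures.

Q̄_A / Q̄_B ≈ 0.528

— Configuration A (ϕ=+80.0°):
Solar declination: sin δ = sin ε · sin L_s = sin 23.44° × sin 13.1° = 0.09016, so δ = +5.173°.
cos h₀ = −tan(+80.0°) tan(+5.173°) = -0.5134, h₀ = 2.1099 rad.
Bracket: h₀ sin ϕ sin δ + cos ϕ cos δ sin h₀ = 2.1099×0.98481×0.09016 + 0.17365×0.99593×0.85814 = 0.187339 + 0.148410 = 0.335749.
Q̄ = (S_0/π) × [bracket] = (1361/π) × 0.335749 = 145.45 W/m².
— Configuration B (ϕ=+59.3°):
cos h₀ = −tan(+59.3°) tan(+5.173°) = -0.1525, h₀ = 1.7239 rad.
Bracket: h₀ sin ϕ sin δ + cos ϕ cos δ sin h₀ = 1.7239×0.85985×0.09016 + 0.51054×0.99593×0.98831 = 0.133644 + 0.502518 = 0.636162.
Q̄ = (S_0/π) × [bracket] = (1361/π) × 0.636162 = 275.60 W/m².
Ratio Q̄_A / Q̄_B = 145.45 / 275.60 = 0.5278.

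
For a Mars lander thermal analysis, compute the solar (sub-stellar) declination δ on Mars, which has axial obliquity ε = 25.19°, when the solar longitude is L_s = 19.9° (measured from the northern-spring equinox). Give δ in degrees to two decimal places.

sin δ = sin ε · sin L_s = sin 25.19° × sin 19.9° = 0.144873.
δ = arcsin(0.144873) = +8.33°.

δ = +8.33°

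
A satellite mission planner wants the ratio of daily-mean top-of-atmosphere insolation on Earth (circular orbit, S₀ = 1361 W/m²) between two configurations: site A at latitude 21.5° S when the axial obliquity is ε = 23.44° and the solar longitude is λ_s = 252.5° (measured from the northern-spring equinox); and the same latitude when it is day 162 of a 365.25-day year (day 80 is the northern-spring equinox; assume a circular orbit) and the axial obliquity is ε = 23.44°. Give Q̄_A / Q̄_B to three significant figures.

— Configuration A (φ=-21.5°):
Solar declination: sin δ = sin ε · sin λ_s = sin 23.44° × sin 252.5° = -0.37938, so δ = -22.295°.
cos H₀ = −tan(-21.5°) tan(-22.295°) = -0.1615, H₀ = 1.7330 rad.
Bracket: H₀ sin φ sin δ + cos φ cos δ sin H₀ = 1.7330×-0.36650×-0.37938 + 0.93042×0.92524×0.98687 = 0.240961 + 0.849559 = 1.090520.
Q̄ = (S₀/π) × [bracket] = (1361/π) × 1.090520 = 472.43 W/m².
— Configuration B (φ=-21.5°):
Solar longitude: λ_s = 360° × (162 − 80)/365.25 = 80.821°.
sin δ = sin 23.44° × sin 80.821° = 0.39270, so δ = +23.122°.
cos H₀ = −tan(-21.5°) tan(+23.122°) = 0.1682, H₀ = 1.4018 rad.
Bracket: H₀ sin φ sin δ + cos φ cos δ sin H₀ = 1.4018×-0.36650×0.39270 + 0.93042×0.91967×0.98575 = -0.201753 + 0.843486 = 0.641733.
Q̄ = (S₀/π) × [bracket] = (1361/π) × 0.641733 = 278.01 W/m².
Ratio Q̄_A / Q̄_B = 472.43 / 278.01 = 1.699.

Q̄_A / Q̄_B ≈ 1.70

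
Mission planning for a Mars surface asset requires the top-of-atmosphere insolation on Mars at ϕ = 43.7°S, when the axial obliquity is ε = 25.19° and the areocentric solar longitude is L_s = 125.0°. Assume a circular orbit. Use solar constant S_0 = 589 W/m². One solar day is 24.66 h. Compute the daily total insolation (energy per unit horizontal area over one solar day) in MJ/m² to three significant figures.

sin δ = sin 25.19° × sin 125.0° = 0.34865, so δ = +20.405°.
cos h₀ = −tan(-43.7°) tan(+20.405°) = 0.3555, h₀ = 1.2074 rad.
Bracket: h₀ sin ϕ sin δ + cos ϕ cos δ sin h₀ = 1.2074×-0.69088×0.34865 + 0.72297×0.93725×0.93468 = -0.290833 + 0.633343 = 0.342510.
Q̄ = (S_0/π) × [bracket] = (589/π) × 0.342510 = 64.215 W/m².
Daily total = Q̄ × 24.66 h × 3600 s/h = 64.215 × 24.66 × 3600 / 10⁶ = 5.701 MJ/m².

5.70 MJ/m²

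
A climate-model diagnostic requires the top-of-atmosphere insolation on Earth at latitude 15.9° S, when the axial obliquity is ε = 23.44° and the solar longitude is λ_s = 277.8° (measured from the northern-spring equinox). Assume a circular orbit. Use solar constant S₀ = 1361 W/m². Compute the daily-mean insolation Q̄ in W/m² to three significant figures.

Solar declination: sin δ = sin ε · sin λ_s = sin 23.44° × sin 277.8° = -0.39411, so δ = -23.210°.
cos H₀ = −tan(-15.9°) tan(-23.210°) = -0.1222, H₀ = 1.6933 rad.
Bracket: H₀ sin φ sin δ + cos φ cos δ sin H₀ = 1.6933×-0.27396×-0.39411 + 0.96174×0.91906×0.99251 = 0.182826 + 0.877276 = 1.060102.
Q̄ = (S₀/π) × [bracket] = (1361/π) × 1.060102 = 459.3 W/m².

Q̄ ≈ 459 W/m²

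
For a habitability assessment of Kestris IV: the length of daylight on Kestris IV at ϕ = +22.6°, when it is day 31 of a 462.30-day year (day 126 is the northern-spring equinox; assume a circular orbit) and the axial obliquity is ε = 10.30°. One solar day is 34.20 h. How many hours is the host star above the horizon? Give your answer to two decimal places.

Solar longitude: L_s = 360° × (31 − 126)/462.30 = -73.978°, i.e. -73.978° + 360° = 286.022°.
sin δ = sin 10.30° × sin 286.022° = -0.17186, so δ = -9.896°.
cos h₀ = −tan ϕ · tan δ = −tan(+22.6°) × tan(-9.896°) = 0.0726, so h₀ = 1.4981 rad = 85.84°.
Daylight = 2h₀/(2π) × 34.20 h = (1.4981/π) × 34.20 = 16.31 h.

16.31 h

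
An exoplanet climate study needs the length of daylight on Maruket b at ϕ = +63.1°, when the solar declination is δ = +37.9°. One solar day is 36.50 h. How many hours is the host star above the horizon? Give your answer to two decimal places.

36.50 h

Sunrise equation: cos h₀ = −tan ϕ · tan δ = -1.5345 ≤ −1, so the host star never sets (polar day) and h₀ = π.
Daylight = 2h₀/(2π) × 36.50 h = (3.1416/π) × 36.50 = 36.50 h.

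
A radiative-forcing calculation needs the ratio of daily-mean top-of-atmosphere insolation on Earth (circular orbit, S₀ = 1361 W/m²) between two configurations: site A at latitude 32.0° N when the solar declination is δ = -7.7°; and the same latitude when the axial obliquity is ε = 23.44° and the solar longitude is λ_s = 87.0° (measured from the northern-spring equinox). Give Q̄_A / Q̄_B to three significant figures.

Q̄_A / Q̄_B ≈ 0.643

— Configuration A (φ=+32.0°):
cos H₀ = −tan(+32.0°) tan(-7.700°) = 0.0845, H₀ = 1.4862 rad.
Bracket: H₀ sin φ sin δ + cos φ cos δ sin H₀ = 1.4862×0.52992×-0.13399 + 0.84805×0.99098×0.99642 = -0.105526 + 0.837392 = 0.731866.
Q̄ = (S₀/π) × [bracket] = (1361/π) × 0.731866 = 317.06 W/m².
— Configuration B (φ=+32.0°):
Solar declination: sin δ = sin ε · sin λ_s = sin 23.44° × sin 87.0° = 0.39724, so δ = +23.406°.
cos H₀ = −tan(+32.0°) tan(+23.406°) = -0.2705, H₀ = 1.8447 rad.
Bracket: H₀ sin φ sin δ + cos φ cos δ sin H₀ = 1.8447×0.52992×0.39724 + 0.84805×0.91771×0.96272 = 0.388319 + 0.749250 = 1.137569.
Q̄ = (S₀/π) × [bracket] = (1361/π) × 1.137569 = 492.82 W/m².
Ratio Q̄_A / Q̄_B = 317.06 / 492.82 = 0.6434.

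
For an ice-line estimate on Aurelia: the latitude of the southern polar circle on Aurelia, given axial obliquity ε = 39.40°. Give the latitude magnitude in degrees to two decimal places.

The polar circle is the lowest latitude that experiences at least one full rotation of continuous darkness at the northern-summer solstice; it lies at |ϕ| = 90° − ε = 90° − 39.40° = 50.60°.

50.60°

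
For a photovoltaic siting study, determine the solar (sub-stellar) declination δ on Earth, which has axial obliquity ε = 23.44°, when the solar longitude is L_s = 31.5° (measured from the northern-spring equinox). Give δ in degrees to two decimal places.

δ = +12.00°

sin δ = sin ε · sin L_s = sin 23.44° × sin 31.5° = 0.207844.
δ = arcsin(0.207844) = +12.00°.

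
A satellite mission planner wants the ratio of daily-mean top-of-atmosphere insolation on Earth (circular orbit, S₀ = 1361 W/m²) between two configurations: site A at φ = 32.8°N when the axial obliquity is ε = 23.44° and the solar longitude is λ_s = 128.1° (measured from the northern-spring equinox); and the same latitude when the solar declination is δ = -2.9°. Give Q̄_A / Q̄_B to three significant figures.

Q̄_A / Q̄_B ≈ 1.36

— Configuration A (φ=+32.8°):
Solar declination: sin δ = sin ε · sin λ_s = sin 23.44° × sin 128.1° = 0.31303, so δ = +18.242°.
cos H₀ = −tan(+32.8°) tan(+18.242°) = -0.2124, H₀ = 1.7848 rad.
Bracket: H₀ sin φ sin δ + cos φ cos δ sin H₀ = 1.7848×0.54171×0.31303 + 0.84057×0.94974×0.97718 = 0.302651 + 0.780105 = 1.082756.
Q̄ = (S₀/π) × [bracket] = (1361/π) × 1.082756 = 469.07 W/m².
— Configuration B (φ=+32.8°):
cos H₀ = −tan(+32.8°) tan(-2.900°) = 0.0326, H₀ = 1.5381 rad.
Bracket: H₀ sin φ sin δ + cos φ cos δ sin H₀ = 1.5381×0.54171×-0.05059 + 0.84057×0.99872×0.99947 = -0.042152 + 0.839049 = 0.796897.
Q̄ = (S₀/π) × [bracket] = (1361/π) × 0.796897 = 345.23 W/m².
Ratio Q̄_A / Q̄_B = 469.07 / 345.23 = 1.359.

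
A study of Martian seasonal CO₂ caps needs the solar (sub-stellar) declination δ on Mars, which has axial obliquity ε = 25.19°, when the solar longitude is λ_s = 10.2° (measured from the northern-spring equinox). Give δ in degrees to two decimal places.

sin δ = sin ε · sin λ_s = sin 25.19° × sin 10.2° = 0.075371.
δ = arcsin(0.075371) = +4.32°.

δ = +4.32°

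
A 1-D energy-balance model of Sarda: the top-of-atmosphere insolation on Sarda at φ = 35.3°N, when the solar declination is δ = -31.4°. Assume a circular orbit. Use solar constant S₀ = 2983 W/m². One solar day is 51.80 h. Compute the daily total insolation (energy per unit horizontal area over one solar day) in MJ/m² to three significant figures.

cos H₀ = −tan(+35.3°) tan(-31.400°) = 0.4322, H₀ = 1.1239 rad.
Bracket: H₀ sin φ sin δ + cos φ cos δ sin H₀ = 1.1239×0.57786×-0.52101 + 0.81614×0.85355×0.90178 = -0.338374 + 0.628195 = 0.289821.
Q̄ = (S₀/π) × [bracket] = (2983/π) × 0.289821 = 275.19 W/m².
Daily total = Q̄ × 51.80 h × 3600 s/h = 275.19 × 51.80 × 3600 / 10⁶ = 51.32 MJ/m².

51.3 MJ/m²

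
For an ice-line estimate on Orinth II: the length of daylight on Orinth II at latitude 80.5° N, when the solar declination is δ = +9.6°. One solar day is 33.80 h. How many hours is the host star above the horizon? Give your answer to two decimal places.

Sunrise equation: cos H₀ = −tan φ · tan δ = -1.0107 ≤ −1, so the host star never sets (polar day) and H₀ = π.
Daylight = 2H₀/(2π) × 33.80 h = (3.1416/π) × 33.80 = 33.80 h.

33.80 h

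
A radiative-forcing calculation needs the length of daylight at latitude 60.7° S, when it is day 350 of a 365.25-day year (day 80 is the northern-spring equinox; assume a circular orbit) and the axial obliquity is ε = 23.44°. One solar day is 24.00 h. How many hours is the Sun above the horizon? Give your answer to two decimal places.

Solar longitude: λ_s = 360° × (350 − 80)/365.25 = 266.119°.
sin δ = sin 23.44° × sin 266.119° = -0.39688, so δ = -23.383°.
cos H₀ = −tan φ · tan δ = −tan(-60.7°) × tan(-23.383°) = -0.7705, so H₀ = 2.4504 rad = 140.40°.
Daylight = 2H₀/(2π) × 24.00 h = (2.4504/π) × 24.00 = 18.72 h.

18.72 h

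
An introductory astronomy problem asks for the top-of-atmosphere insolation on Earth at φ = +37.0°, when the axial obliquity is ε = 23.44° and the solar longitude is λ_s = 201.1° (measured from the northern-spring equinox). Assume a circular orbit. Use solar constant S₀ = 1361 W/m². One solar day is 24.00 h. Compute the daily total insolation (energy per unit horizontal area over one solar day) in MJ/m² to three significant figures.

Solar declination: sin δ = sin ε · sin λ_s = sin 23.44° × sin 201.1° = -0.14320, so δ = -8.233°.
cos H₀ = −tan(+37.0°) tan(-8.233°) = 0.1090, H₀ = 1.4615 rad.
Bracket: H₀ sin φ sin δ + cos φ cos δ sin H₀ = 1.4615×0.60182×-0.14320 + 0.79864×0.98969×0.99404 = -0.125953 + 0.785695 = 0.659742.
Q̄ = (S₀/π) × [bracket] = (1361/π) × 0.659742 = 285.81 W/m².
Daily total = Q̄ × 24.00 h × 3600 s/h = 285.81 × 24.00 × 3600 / 10⁶ = 24.69 MJ/m².

24.7 MJ/m²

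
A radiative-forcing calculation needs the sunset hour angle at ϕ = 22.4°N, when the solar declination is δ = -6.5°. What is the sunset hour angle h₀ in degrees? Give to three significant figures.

cos h₀ = −tan ϕ · tan δ = −tan(+22.4°) × tan(-6.500°) = 0.0470, so h₀ = 1.5238 rad = 87.31°.

h₀ = 87.3°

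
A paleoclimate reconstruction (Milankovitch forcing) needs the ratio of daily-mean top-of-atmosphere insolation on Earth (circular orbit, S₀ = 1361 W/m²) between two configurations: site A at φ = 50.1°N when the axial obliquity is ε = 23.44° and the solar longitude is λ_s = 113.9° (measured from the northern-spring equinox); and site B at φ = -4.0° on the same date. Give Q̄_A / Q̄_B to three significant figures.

Q̄_A / Q̄_B ≈ 1.24

— Configuration A (φ=+50.1°):
Solar declination: sin δ = sin ε · sin λ_s = sin 23.44° × sin 113.9° = 0.36368, so δ = +21.326°.
cos H₀ = −tan(+50.1°) tan(+21.326°) = -0.4669, H₀ = 2.0566 rad.
Bracket: H₀ sin φ sin δ + cos φ cos δ sin H₀ = 2.0566×0.76717×0.36368 + 0.64145×0.93152×0.88429 = 0.573800 + 0.528384 = 1.102184.
Q̄ = (S₀/π) × [bracket] = (1361/π) × 1.102184 = 477.49 W/m².
— Configuration B (φ=-4.0°):
cos H₀ = −tan(-4.0°) tan(+21.326°) = 0.0273, H₀ = 1.5435 rad.
Bracket: H₀ sin φ sin δ + cos φ cos δ sin H₀ = 1.5435×-0.06976×0.36368 + 0.99756×0.93152×0.99963 = -0.039159 + 0.928903 = 0.889744.
Q̄ = (S₀/π) × [bracket] = (1361/π) × 0.889744 = 385.45 W/m².
Ratio Q̄_A / Q̄_B = 477.49 / 385.45 = 1.239.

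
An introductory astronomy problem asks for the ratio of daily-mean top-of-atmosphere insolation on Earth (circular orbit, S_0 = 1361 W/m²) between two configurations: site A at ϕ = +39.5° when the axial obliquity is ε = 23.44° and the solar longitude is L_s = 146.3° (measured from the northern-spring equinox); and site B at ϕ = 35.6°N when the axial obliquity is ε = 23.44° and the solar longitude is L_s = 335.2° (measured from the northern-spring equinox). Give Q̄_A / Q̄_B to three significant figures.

Q̄_A / Q̄_B ≈ 1.51

— Configuration A (ϕ=+39.5°):
Solar declination: sin δ = sin ε · sin L_s = sin 23.44° × sin 146.3° = 0.22071, so δ = +12.751°.
cos h₀ = −tan(+39.5°) tan(+12.751°) = -0.1865, h₀ = 1.7584 rad.
Bracket: h₀ sin ϕ sin δ + cos ϕ cos δ sin h₀ = 1.7584×0.63608×0.22071 + 0.77162×0.97534×0.98245 = 0.246860 + 0.739384 = 0.986244.
Q̄ = (S_0/π) × [bracket] = (1361/π) × 0.986244 = 427.26 W/m².
— Configuration B (ϕ=+35.6°):
Solar declination: sin δ = sin ε · sin L_s = sin 23.44° × sin 335.2° = -0.16685, so δ = -9.605°.
cos h₀ = −tan(+35.6°) tan(-9.605°) = 0.1212, h₀ = 1.4493 rad.
Bracket: h₀ sin ϕ sin δ + cos ϕ cos δ sin h₀ = 1.4493×0.58212×-0.16685 + 0.81310×0.98598×0.99263 = -0.140766 + 0.795792 = 0.655026.
Q̄ = (S_0/π) × [bracket] = (1361/π) × 0.655026 = 283.77 W/m².
Ratio Q̄_A / Q̄_B = 427.26 / 283.77 = 1.506.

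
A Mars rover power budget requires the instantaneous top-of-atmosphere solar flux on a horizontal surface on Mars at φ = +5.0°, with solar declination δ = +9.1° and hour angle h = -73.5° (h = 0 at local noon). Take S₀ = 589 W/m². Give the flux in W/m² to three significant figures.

173 W/m²

cos θ_z = sin φ sin δ + cos φ cos δ cos h = 0.013784 + 0.279374 = 0.293158.
Flux = S₀ · cos θ_z = 589 × 0.293158 = 172.7 W/m².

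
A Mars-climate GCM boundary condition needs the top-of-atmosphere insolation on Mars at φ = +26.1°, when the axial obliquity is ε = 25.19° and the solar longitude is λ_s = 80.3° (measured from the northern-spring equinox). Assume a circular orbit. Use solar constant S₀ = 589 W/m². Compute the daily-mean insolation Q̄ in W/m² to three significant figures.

Solar declination: sin δ = sin ε · sin λ_s = sin 25.19° × sin 80.3° = 0.41954, so δ = +24.805°.
cos H₀ = −tan(+26.1°) tan(+24.805°) = -0.2264, H₀ = 1.7992 rad.
Bracket: H₀ sin φ sin δ + cos φ cos δ sin H₀ = 1.7992×0.43994×0.41954 + 0.89803×0.90774×0.97403 = 0.332083 + 0.794008 = 1.126091.
Q̄ = (S₀/π) × [bracket] = (589/π) × 1.126091 = 211.1 W/m².

Q̄ ≈ 211 W/m²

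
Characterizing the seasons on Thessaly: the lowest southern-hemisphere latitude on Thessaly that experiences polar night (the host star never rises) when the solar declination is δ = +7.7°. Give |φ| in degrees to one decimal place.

Polar night requires cos H₀ = −tan φ tan δ ≥ 1, i.e. tan φ tan δ ≤ −1.
The boundary is |tan φ| · |tan δ| = 1, so |φ| = 90° − |δ| = 90° − 7.7° = 82.3° in the southern hemisphere.

|φ| = 82.3°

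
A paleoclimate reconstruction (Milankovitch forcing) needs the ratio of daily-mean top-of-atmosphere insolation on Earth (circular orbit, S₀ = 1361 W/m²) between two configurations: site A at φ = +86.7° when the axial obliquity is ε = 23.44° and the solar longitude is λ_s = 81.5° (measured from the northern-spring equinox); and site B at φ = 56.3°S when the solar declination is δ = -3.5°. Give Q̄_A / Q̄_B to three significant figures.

— Configuration A (φ=+86.7°):
Solar declination: sin δ = sin ε · sin λ_s = sin 23.44° × sin 81.5° = 0.39342, so δ = +23.167°.
cos H₀ = −tan(+86.7°) tan(+23.167°) = -7.4216 ≤ −1 ⇒ polar day, H₀ = π.
Bracket: H₀ sin φ sin δ + cos φ cos δ sin H₀ = 3.1416×0.99834×0.39342 + 0.05756×0.91936×0.00000 = 1.233917 + 0.000000 = 1.233917.
Q̄ = (S₀/π) × [bracket] = (1361/π) × 1.233917 = 534.56 W/m².
— Configuration B (φ=-56.3°):
cos H₀ = −tan(-56.3°) tan(-3.500°) = -0.0917, H₀ = 1.6626 rad.
Bracket: H₀ sin φ sin δ + cos φ cos δ sin H₀ = 1.6626×-0.83195×-0.06105 + 0.55484×0.99813×0.99579 = 0.084444 + 0.551471 = 0.635915.
Q̄ = (S₀/π) × [bracket] = (1361/π) × 0.635915 = 275.49 W/m².
Ratio Q̄_A / Q̄_B = 534.56 / 275.49 = 1.940.

Q̄_A / Q̄_B ≈ 1.94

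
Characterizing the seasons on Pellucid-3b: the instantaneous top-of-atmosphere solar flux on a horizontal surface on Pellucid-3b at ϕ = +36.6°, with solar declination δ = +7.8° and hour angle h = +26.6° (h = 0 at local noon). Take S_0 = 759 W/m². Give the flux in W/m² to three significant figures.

cos θ_z = sin ϕ sin δ + cos ϕ cos δ cos h = 0.080917 + 0.711201 = 0.792118.
Flux = S_0 · cos θ_z = 759 × 0.792118 = 601.2 W/m².

601 W/m²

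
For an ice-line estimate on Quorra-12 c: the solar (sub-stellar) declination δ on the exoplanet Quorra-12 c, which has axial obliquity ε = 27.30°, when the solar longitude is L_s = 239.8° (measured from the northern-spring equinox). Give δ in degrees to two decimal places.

δ = -23.35°

sin δ = sin ε · sin L_s = sin 27.30° × sin 239.8° = -0.396399.
δ = arcsin(-0.396399) = -23.35°.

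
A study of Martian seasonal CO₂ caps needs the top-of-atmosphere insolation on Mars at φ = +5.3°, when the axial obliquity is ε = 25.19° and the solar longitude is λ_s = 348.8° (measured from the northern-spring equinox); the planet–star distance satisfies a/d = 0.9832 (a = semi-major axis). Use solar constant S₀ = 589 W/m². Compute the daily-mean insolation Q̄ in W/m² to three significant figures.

Q̄ ≈ 178 W/m²

Solar declination: sin δ = sin ε · sin λ_s = sin 25.19° × sin 348.8° = -0.08267, so δ = -4.742°.
cos H₀ = −tan(+5.3°) tan(-4.742°) = 0.0077, H₀ = 1.5631 rad.
Bracket: H₀ sin φ sin δ + cos φ cos δ sin H₀ = 1.5631×0.09237×-0.08267 + 0.99572×0.99658×0.99997 = -0.011936 + 0.992285 = 0.980349.
Inverse-square distance factor (a/d)² = 0.9832² = 0.966682.
Q̄ = (S₀/π) × 0.966682 × [bracket] = (589/π) × 0.966682 × 0.980349 = 177.7 W/m².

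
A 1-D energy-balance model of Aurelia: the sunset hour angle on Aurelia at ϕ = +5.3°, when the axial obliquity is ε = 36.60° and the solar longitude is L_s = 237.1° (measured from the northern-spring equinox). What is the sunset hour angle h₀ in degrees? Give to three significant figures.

Solar declination: sin δ = sin ε · sin L_s = sin 36.60° × sin 237.1° = -0.50060, so δ = -30.040°.
cos h₀ = −tan ϕ · tan δ = −tan(+5.3°) × tan(-30.040°) = 0.0536, so h₀ = 1.5171 rad = 86.92°.

h₀ = 86.9°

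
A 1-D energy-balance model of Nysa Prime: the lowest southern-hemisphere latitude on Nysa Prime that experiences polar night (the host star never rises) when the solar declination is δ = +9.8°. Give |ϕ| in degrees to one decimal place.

|ϕ| = 80.2°

Polar night requires cos h₀ = −tan ϕ tan δ ≥ 1, i.e. tan ϕ tan δ ≤ −1.
The boundary is |tan ϕ| · |tan δ| = 1, so |ϕ| = 90° − |δ| = 90° − 9.8° = 80.2° in the southern hemisphere.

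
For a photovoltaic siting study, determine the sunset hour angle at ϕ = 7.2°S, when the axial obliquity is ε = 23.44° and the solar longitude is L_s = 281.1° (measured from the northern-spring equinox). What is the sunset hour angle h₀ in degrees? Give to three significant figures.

h₀ = 93.1°

Solar declination: sin δ = sin ε · sin L_s = sin 23.44° × sin 281.1° = -0.39035, so δ = -22.976°.
cos h₀ = −tan ϕ · tan δ = −tan(-7.2°) × tan(-22.976°) = -0.0536, so h₀ = 1.6244 rad = 93.07°.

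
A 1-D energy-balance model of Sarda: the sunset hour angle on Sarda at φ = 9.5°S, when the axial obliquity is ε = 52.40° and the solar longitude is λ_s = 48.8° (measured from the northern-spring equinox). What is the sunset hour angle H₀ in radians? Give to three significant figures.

Solar declination: sin δ = sin ε · sin λ_s = sin 52.40° × sin 48.8° = 0.59613, so δ = +36.593°.
cos H₀ = −tan φ · tan δ = −tan(-9.5°) × tan(+36.593°) = 0.1242, so H₀ = 1.4462 rad = 82.86°.

H₀ = 1.45 rad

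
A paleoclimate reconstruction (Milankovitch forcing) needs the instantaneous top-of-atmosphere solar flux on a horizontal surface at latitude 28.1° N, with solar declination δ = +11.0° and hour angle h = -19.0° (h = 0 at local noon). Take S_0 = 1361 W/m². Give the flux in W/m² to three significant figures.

1.24e+03 W/m²

cos θ_z = sin ϕ sin δ + cos ϕ cos δ cos h = 0.089873 + 0.818743 = 0.908616.
Flux = S_0 · cos θ_z = 1361 × 0.908616 = 1237 W/m².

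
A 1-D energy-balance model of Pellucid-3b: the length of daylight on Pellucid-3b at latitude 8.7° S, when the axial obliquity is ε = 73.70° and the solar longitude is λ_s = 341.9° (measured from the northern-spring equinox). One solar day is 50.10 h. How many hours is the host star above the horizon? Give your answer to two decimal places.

Solar declination: sin δ = sin ε · sin λ_s = sin 73.70° × sin 341.9° = -0.29819, so δ = -17.349°.
cos H₀ = −tan φ · tan δ = −tan(-8.7°) × tan(-17.349°) = -0.0478, so H₀ = 1.6186 rad = 92.74°.
Daylight = 2H₀/(2π) × 50.10 h = (1.6186/π) × 50.10 = 25.81 h.

25.81 h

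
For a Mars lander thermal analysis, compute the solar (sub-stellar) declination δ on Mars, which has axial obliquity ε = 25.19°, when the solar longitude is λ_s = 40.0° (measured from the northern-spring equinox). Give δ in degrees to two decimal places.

sin δ = sin ε · sin λ_s = sin 25.19° × sin 40.0° = 0.273584.
δ = arcsin(0.273584) = +15.88°.

δ = +15.88°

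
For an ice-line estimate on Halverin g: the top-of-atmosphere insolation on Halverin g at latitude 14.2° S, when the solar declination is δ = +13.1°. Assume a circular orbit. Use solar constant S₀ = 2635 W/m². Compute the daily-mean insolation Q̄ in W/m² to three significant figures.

cos H₀ = −tan(-14.2°) tan(+13.100°) = 0.0589, H₀ = 1.5119 rad.
Bracket: H₀ sin φ sin δ + cos φ cos δ sin H₀ = 1.5119×-0.24531×0.22665 + 0.96945×0.97398×0.99826 = -0.084061 + 0.942582 = 0.858521.
Q̄ = (S₀/π) × [bracket] = (2635/π) × 0.858521 = 720.1 W/m².

Q̄ ≈ 720 W/m²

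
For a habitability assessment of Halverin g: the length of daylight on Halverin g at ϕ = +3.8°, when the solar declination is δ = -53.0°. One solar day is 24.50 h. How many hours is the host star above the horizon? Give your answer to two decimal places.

11.56 h

cos h₀ = −tan ϕ · tan δ = −tan(+3.8°) × tan(-53.000°) = 0.0881, so h₀ = 1.4825 rad = 84.94°.
Daylight = 2h₀/(2π) × 24.50 h = (1.4825/π) × 24.50 = 11.56 h.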